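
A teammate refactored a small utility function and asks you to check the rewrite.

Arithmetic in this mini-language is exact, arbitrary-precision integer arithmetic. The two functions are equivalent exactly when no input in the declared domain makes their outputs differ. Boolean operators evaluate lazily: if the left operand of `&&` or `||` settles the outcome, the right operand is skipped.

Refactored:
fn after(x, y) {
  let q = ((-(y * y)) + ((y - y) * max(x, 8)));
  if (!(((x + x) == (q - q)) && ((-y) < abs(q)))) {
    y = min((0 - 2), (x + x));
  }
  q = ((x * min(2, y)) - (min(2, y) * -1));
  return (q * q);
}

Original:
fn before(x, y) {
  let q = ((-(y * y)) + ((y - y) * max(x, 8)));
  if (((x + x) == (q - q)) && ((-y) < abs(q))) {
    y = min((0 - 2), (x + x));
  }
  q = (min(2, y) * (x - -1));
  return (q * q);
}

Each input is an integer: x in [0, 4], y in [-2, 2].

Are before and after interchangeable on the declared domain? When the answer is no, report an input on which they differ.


Evaluate both at x=0, y=-1.
before: q = -1; (((x + x) == (q - q)) && ((-y) < abs(q))) -> false; q = -1; return 1
after: q = -1; (!(((x + x) == (q - q)) && ((-y) < abs(q)))) -> true; y = -2; q = -2; return 4
1 vs 4 — the two versions disagree here.
verdict: not equivalent; witness: x=0, y=-1


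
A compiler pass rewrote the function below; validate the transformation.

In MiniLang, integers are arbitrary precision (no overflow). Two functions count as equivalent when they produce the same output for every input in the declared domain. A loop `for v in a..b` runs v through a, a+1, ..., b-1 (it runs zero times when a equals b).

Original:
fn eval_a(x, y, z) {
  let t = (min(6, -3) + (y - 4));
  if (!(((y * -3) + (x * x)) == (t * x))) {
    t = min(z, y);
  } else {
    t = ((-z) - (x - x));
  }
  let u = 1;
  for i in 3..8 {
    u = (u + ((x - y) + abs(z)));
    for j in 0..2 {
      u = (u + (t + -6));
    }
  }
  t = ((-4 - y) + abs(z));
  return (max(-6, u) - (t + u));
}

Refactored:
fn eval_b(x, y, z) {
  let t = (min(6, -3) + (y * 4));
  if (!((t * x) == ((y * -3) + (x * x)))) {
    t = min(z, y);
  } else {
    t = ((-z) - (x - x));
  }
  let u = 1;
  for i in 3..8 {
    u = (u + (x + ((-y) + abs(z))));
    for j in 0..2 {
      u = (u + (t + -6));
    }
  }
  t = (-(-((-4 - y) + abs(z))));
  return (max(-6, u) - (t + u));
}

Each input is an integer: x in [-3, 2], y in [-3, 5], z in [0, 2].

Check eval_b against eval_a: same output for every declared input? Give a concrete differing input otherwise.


Not equivalent: x=-3, y=0, z=1 separates them (66 vs 76).
eval_a: t becomes -7; next (!(((y * -3) + (x * x)) == (t * x))) evaluates to true; next t becomes 0; next u becomes 1; next at i=3:; next u becomes -1; next at j=0:; next u becomes -7; next at j=1:; next u becomes -13; next at i=4:; next u becomes -15; next at j=0:; next u becomes -21; next at j=1:; next u becomes -27; next at i=5:; next u becomes -29; next at j=0:; next u becomes -35; next at j=1:; next u becomes -41; next at i=6:; next u becomes -43; next at j=0:; next u becomes -49; next at j=1:; next u becomes -55; next at i=7:; next u becomes -57; next at j=0:; next u becomes -63; next at j=1:; next u becomes -69; next t becomes -3; next final value 66
eval_b: t becomes -3; next (!((t * x) == ((y * -3) + (x * x)))) evaluates to false; next t becomes -1; next u becomes 1; next at i=3:; next u becomes -1; next at j=0:; next u becomes -8; next at j=1:; next u becomes -15; next at i=4:; next u becomes -17; next at j=0:; next u becomes -24; next at j=1:; next u becomes -31; next at i=5:; next u becomes -33; next at j=0:; next u becomes -40; next at j=1:; next u becomes -47; next at i=6:; next u becomes -49; next at j=0:; next u becomes -56; next at j=1:; next u becomes -63; next at i=7:; next u becomes -65; next at j=0:; next u becomes -72; next at j=1:; next u becomes -79; next t becomes -3; next final value 76
verdict: not equivalent; witness: x=-3, y=0, z=1


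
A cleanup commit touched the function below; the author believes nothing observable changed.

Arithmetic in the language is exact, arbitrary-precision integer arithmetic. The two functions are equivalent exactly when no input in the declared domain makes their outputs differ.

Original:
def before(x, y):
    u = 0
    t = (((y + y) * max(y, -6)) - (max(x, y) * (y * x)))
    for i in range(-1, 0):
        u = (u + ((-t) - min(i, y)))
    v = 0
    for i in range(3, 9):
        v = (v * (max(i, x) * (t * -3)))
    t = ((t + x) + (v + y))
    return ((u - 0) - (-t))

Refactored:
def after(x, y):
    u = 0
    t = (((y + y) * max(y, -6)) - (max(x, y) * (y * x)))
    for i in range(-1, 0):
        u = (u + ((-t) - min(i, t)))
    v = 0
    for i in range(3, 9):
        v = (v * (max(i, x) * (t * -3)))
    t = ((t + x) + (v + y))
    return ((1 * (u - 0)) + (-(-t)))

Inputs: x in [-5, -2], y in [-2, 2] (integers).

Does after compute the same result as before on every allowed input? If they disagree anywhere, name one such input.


x=-5, y=-2 yields -5 from before but -6 from after.
verdict: not equivalent; witness: x=-5, y=-2


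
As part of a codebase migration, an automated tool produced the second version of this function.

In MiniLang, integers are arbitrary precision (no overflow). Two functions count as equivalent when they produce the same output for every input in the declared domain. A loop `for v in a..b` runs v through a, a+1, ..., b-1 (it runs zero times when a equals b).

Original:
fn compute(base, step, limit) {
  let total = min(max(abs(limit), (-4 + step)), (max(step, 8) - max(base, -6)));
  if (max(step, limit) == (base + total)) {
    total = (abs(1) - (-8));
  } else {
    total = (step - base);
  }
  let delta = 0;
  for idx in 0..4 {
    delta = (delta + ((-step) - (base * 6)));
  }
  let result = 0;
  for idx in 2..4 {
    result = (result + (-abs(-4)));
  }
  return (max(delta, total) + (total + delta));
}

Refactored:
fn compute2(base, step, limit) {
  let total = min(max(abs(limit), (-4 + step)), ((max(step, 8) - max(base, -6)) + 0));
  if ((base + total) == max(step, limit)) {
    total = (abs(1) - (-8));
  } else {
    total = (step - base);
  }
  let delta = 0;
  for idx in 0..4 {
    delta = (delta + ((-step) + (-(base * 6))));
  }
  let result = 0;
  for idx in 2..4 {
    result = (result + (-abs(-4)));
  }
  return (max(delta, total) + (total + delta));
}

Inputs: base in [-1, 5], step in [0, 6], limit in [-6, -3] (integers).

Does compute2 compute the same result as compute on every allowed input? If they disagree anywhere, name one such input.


Comparing the listings, the differences include: constant usage differs; also arithmetic usage differs.
As a probe, take base=5, step=3, limit=-3: compute runs total becomes 3; next (max(step, limit) == (base + total)) evaluates to false; next total becomes -2; next delta becomes 0; next at idx=0:; next delta becomes -33; next at idx=1:; next delta becomes -66; next at idx=2:; next delta becomes -99; next at idx=3:; next delta becomes -132; next result becomes 0; next at idx=2:; next result becomes -4; next at idx=3:; next result becomes -8; next final value -136; compute2 runs total becomes 3; next ((base + total) == max(step, limit)) evaluates to false; next total becomes -2; next delta becomes 0; next at idx=0:; next delta becomes -33; next at idx=1:; next delta becomes -66; next at idx=2:; next delta becomes -99; next at idx=3:; next delta becomes -132; next result becomes 0; next at idx=2:; next result becomes -4; next at idx=3:; next result becomes -8; next final value -136; both end at -136.
Across all 196 domain points the two functions coincide.
verdict: equivalent


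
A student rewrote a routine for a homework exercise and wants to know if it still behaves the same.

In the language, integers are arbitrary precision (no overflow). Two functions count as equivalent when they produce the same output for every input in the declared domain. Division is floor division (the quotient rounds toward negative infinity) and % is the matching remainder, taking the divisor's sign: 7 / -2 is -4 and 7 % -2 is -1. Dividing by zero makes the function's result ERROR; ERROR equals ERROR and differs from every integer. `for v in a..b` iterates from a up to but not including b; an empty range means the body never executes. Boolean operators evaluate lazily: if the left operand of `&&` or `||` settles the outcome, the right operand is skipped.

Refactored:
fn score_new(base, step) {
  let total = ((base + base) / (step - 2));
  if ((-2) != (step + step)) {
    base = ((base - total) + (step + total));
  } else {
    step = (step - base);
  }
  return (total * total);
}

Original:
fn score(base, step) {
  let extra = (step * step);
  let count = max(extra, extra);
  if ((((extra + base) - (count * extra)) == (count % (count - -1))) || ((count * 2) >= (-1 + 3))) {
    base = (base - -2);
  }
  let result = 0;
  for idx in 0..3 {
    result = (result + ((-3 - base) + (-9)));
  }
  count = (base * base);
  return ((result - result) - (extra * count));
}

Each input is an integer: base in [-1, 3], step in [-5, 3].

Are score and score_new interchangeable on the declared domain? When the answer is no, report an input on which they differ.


Try base=-1, step=-5.
score: extra=25, then count=25, then ((((extra + base) - (count * extra)) == (count % (count - -1))) || ((count * 2) >= (-1 + 3))) is true, then base=1, then result=0, then (idx=0), then result=-13, then (idx=1), then result=-26, then (idx=2), then result=-39, then count=1, then returns -25
score_new: total=0, then ((-2) != (step + step)) is true, then base=-6, then returns 0
-25 != 0, so the rewrite changes behavior.
verdict: not equivalent; witness: base=-1, step=-5


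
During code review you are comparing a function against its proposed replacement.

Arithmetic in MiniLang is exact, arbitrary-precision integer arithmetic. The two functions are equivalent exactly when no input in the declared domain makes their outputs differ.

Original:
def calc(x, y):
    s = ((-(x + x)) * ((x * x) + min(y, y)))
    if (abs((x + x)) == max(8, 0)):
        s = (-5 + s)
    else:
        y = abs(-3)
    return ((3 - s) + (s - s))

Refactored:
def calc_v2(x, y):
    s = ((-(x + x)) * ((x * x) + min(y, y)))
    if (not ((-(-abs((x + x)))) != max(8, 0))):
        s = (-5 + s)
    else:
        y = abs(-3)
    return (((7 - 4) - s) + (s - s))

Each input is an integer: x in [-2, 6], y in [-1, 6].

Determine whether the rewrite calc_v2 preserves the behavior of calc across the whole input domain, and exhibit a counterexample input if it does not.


The two versions differ — the changes include arithmetic usage differs; also comparison usage differs; also constant usage differs; also boolean connective usage differs.
Spot check at x=1, y=1 — calc: s becomes -4; next (abs((x + x)) == max(8, 0)) evaluates to false; next y becomes 3; next final value 7. calc_v2: s becomes -4; next (not ((-(-abs((x + x)))) != max(8, 0))) evaluates to false; next y becomes 3; next final value 7. Both give 7.
Across all 72 domain points the two functions coincide.
verdict: equivalent


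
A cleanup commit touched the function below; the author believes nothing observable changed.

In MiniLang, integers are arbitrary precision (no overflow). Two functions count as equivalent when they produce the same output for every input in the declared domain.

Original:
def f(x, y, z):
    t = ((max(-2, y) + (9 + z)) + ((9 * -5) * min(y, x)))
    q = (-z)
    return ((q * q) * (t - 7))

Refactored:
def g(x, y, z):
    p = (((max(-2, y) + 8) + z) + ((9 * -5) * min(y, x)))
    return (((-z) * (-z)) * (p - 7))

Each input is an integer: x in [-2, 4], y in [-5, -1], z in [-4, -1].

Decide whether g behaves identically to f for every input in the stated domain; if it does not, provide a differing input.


Not equivalent: x=-2, y=-5, z=-4 separates them (3536 vs 3520).
f: t=228, then q=4, then returns 3536
g: p=227, then returns 3520
verdict: not equivalent; witness: x=-2, y=-5, z=-4


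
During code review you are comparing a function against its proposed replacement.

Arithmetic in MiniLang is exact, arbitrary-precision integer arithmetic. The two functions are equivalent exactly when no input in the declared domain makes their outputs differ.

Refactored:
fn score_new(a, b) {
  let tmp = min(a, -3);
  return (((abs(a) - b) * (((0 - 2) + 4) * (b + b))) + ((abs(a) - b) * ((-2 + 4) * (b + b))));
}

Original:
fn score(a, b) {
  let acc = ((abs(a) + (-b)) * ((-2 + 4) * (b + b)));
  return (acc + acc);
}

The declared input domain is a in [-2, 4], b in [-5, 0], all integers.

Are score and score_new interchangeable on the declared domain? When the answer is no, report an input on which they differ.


Equivalent. Among the additions is an assignment to `tmp` whose value nothing reads, and its value is discarded.
Checked all 42 inputs in the declared domain: the outputs agree on every one.
Spot check at a=3, b=-2 — score: acc=-40, then returns -80. score_new: tmp=-3, then returns -80. Both give -80.
verdict: equivalent


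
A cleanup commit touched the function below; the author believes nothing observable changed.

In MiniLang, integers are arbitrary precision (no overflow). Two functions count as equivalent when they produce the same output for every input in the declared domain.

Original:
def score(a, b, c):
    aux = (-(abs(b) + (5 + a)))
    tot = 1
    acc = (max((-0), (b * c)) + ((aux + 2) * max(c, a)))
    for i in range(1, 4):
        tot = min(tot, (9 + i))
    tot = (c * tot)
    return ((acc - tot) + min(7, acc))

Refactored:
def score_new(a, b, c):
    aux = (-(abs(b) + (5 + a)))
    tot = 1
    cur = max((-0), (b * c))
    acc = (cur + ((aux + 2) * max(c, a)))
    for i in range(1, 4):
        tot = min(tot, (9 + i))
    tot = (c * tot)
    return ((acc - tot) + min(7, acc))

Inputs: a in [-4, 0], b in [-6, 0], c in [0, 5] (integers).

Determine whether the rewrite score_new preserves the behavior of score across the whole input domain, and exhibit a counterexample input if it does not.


The two are interchangeable: statement counts differ; and local variable names differ, and every declared input agrees.
Spot check at a=0, b=-1, c=2 — score: aux becomes -6; next tot becomes 1; next acc becomes -8; next at i=1:; next tot becomes 1; next at i=2:; next tot becomes 1; next at i=3:; next tot becomes 1; next tot becomes 2; next final value -18. score_new: aux becomes -6; next tot becomes 1; next cur becomes 0; next acc becomes -8; next at i=1:; next tot becomes 1; next at i=2:; next tot becomes 1; next at i=3:; next tot becomes 1; next tot becomes 2; next final value -18. Both give -18.
Checked all 210 inputs in the declared domain: the outputs agree on every one.
verdict: equivalent


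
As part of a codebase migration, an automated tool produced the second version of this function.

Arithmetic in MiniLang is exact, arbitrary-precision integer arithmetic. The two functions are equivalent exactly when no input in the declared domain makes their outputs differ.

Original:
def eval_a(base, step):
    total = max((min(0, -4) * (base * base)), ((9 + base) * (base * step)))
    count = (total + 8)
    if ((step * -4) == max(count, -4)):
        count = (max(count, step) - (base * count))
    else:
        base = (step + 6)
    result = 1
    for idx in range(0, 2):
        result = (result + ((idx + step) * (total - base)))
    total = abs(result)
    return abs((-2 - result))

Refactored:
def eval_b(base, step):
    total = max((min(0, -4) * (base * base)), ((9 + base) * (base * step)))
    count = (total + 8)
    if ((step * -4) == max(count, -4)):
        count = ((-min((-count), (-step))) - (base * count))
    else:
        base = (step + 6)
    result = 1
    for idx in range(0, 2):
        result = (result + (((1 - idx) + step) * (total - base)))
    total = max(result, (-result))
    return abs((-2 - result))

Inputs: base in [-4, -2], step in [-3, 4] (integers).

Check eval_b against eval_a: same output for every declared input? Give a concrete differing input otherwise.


Side by side, the visible changes include: arithmetic usage differs, constant usage differs, min/max/abs usage differs.
Tracing base=-4, step=4: eval_a: total=-64, then count=-56, then ((step * -4) == max(count, -4)) is false, then base=10, then result=1, then (idx=0), then result=-295, then (idx=1), then result=-665, then total=665, then returns 663 | eval_b: total=-64, then count=-56, then ((step * -4) == max(count, -4)) is false, then base=10, then result=1, then (idx=0), then result=-369, then (idx=1), then result=-665, then total=665, then returns 663 — matching result 663.
Sweeping the whole domain (24 inputs) finds no disagreement.
verdict: equivalent


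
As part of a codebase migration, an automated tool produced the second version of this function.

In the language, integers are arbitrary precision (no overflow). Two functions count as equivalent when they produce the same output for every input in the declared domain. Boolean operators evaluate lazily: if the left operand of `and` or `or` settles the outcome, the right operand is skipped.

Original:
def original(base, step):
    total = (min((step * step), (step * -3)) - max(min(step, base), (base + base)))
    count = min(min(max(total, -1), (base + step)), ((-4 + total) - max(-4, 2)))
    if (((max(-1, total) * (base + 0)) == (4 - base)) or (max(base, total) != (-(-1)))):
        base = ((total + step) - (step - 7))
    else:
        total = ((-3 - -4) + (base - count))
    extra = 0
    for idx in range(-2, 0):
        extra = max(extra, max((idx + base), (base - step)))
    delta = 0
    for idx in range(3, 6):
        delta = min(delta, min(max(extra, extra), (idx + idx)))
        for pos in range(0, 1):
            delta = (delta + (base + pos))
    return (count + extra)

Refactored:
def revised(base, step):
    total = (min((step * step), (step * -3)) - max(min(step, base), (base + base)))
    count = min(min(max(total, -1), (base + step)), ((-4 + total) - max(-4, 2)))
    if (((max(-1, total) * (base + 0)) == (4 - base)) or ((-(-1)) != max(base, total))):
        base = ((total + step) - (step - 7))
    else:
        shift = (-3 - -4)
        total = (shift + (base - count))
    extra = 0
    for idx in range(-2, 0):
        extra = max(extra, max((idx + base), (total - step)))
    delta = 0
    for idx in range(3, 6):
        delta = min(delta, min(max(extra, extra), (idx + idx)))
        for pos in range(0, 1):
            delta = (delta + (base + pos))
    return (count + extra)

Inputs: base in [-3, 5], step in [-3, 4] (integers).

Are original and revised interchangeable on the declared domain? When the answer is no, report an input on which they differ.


These are not equivalent — on base=-3, step=-3 the outputs split (16 vs 12).
original: total=12, then count=-6, then (((max(-1, total) * (base + 0)) == (4 - base)) or (max(base, total) != (-(-1)))) is true, then base=19, then extra=0, then (idx=-2), then extra=22, then (idx=-1), then extra=22, then delta=0, then (idx=3), then delta=0, then (pos=0), then delta=19, then (idx=4), then delta=8, then (pos=0), then delta=27, then (idx=5), then delta=10, then (pos=0), then delta=29, then returns 16
revised: total=12, then count=-6, then (((max(-1, total) * (base + 0)) == (4 - base)) or ((-(-1)) != max(base, total))) is true, then base=19, then extra=0, then (idx=-2), then extra=17, then (idx=-1), then extra=18, then delta=0, then (idx=3), then delta=0, then (pos=0), then delta=19, then (idx=4), then delta=8, then (pos=0), then delta=27, then (idx=5), then delta=10, then (pos=0), then delta=29, then returns 12
verdict: not equivalent; witness: base=-3, step=-3


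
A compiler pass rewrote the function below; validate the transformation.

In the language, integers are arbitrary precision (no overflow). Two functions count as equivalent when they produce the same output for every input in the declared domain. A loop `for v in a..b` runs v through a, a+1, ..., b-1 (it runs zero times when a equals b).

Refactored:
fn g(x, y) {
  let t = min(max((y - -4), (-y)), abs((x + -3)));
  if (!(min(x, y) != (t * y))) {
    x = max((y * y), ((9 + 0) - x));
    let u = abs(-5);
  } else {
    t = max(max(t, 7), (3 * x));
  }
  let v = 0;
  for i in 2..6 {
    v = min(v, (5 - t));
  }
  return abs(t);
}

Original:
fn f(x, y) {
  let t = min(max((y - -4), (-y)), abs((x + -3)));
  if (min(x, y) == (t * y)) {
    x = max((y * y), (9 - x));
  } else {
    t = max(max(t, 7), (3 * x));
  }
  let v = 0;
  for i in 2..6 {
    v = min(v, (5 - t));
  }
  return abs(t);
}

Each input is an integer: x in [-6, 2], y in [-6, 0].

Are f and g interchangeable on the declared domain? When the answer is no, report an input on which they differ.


The two versions differ — the changes include constant usage differs, and comparison usage differs, and arithmetic usage differs, and local variable names differ, and statement counts differ, and min/max/abs usage differs, and boolean connective usage differs.
Tracing x=-2, y=-1: f: t becomes 3; next (min(x, y) == (t * y)) evaluates to false; next t becomes 7; next v becomes 0; next at i=2:; next v becomes -2; next at i=3:; next v becomes -2; next at i=4:; next v becomes -2; next at i=5:; next v becomes -2; next final value 7 | g: t becomes 3; next (!(min(x, y) != (t * y))) evaluates to false; next t becomes 7; next v becomes 0; next at i=2:; next v becomes -2; next at i=3:; next v becomes -2; next at i=4:; next v becomes -2; next at i=5:; next v becomes -2; next final value 7 — matching result 7.
Every one of the 63 inputs gives matching results.
verdict: equivalent


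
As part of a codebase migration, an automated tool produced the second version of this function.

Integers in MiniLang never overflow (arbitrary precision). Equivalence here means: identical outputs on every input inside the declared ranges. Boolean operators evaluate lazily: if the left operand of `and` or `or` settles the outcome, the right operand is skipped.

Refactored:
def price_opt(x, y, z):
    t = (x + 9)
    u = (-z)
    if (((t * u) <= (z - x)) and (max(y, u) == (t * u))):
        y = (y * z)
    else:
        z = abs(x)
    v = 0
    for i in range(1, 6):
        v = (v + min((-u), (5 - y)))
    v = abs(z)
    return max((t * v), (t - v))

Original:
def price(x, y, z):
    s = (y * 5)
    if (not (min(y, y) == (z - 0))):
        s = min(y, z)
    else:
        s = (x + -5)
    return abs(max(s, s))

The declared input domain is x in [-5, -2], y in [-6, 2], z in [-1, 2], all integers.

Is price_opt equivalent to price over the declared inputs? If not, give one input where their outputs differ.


Not equivalent: x=-5, y=-6, z=-1 separates them (6 vs 20).
price: s := -30 | (not (min(y, y) == (z - 0))): true | s := -6 | result 6
price_opt: t := 4 | u := 1 | (((t * u) <= (z - x)) and (max(y, u) == (t * u))): false | z := 5 | v := 0 | iter i=1: | v := -1 | iter i=2: | v := -2 | iter i=3: | v := -3 | iter i=4: | v := -4 | iter i=5: | v := -5 | v := 5 | result 20
verdict: not equivalent; witness: x=-5, y=-6, z=-1


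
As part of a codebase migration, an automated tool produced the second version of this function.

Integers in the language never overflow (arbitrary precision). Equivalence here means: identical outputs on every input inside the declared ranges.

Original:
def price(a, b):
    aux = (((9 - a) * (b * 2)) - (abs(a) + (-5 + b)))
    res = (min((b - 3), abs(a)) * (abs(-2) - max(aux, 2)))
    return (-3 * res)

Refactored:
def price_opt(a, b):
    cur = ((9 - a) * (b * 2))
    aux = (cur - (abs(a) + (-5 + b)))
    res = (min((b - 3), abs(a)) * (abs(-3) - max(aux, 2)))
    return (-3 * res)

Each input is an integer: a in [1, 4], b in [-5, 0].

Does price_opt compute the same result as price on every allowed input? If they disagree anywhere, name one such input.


Take a=1, b=-5.
price: aux = -71; res = 0; return 0
price_opt: cur = -80; aux = -71; res = -8; return 24
0 vs 24 — the two versions disagree here.
verdict: not equivalent; witness: a=1, b=-5


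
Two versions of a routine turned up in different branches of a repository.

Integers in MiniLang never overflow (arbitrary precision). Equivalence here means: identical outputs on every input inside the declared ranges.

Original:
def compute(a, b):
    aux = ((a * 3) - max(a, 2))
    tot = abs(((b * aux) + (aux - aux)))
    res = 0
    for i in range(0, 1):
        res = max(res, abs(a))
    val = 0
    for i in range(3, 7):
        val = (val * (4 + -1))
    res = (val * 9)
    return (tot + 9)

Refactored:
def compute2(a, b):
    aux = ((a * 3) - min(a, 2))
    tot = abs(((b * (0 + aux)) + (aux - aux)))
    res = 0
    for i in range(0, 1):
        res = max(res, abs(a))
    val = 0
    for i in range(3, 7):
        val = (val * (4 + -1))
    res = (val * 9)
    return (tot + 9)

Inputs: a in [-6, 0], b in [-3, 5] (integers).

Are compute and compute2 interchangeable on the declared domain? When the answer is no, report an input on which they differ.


Take a=-6, b=-3.
compute: aux becomes -20; next tot becomes 60; next res becomes 0; next at i=0:; next res becomes 6; next val becomes 0; next at i=3:; next val becomes 0; next at i=4:; next val becomes 0; next at i=5:; next val becomes 0; next at i=6:; next val becomes 0; next res becomes 0; next final value 69
compute2: aux becomes -12; next tot becomes 36; next res becomes 0; next at i=0:; next res becomes 6; next val becomes 0; next at i=3:; next val becomes 0; next at i=4:; next val becomes 0; next at i=5:; next val becomes 0; next at i=6:; next val becomes 0; next res becomes 0; next final value 45
69 != 45, so the rewrite changes behavior.
verdict: not equivalent; witness: a=-6, b=-3


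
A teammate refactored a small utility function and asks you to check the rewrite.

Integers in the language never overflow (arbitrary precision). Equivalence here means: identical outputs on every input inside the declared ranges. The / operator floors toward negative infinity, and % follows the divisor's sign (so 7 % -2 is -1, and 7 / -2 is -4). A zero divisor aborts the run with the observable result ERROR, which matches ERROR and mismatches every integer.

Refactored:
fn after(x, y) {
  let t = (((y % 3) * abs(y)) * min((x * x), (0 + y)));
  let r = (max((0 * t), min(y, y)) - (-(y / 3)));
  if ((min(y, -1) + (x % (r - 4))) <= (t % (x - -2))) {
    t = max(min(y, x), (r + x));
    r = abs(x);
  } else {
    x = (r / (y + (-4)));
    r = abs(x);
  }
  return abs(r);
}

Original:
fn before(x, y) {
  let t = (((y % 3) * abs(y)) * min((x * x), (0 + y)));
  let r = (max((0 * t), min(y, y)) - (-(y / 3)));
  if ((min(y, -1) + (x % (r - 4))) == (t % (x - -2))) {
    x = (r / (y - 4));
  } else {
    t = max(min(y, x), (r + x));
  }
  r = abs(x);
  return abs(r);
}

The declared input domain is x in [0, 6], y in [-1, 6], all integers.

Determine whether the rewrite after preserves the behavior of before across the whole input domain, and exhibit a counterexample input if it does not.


On input x=1, y=6, before returns 4 while after returns 1.
verdict: not equivalent; witness: x=1, y=6


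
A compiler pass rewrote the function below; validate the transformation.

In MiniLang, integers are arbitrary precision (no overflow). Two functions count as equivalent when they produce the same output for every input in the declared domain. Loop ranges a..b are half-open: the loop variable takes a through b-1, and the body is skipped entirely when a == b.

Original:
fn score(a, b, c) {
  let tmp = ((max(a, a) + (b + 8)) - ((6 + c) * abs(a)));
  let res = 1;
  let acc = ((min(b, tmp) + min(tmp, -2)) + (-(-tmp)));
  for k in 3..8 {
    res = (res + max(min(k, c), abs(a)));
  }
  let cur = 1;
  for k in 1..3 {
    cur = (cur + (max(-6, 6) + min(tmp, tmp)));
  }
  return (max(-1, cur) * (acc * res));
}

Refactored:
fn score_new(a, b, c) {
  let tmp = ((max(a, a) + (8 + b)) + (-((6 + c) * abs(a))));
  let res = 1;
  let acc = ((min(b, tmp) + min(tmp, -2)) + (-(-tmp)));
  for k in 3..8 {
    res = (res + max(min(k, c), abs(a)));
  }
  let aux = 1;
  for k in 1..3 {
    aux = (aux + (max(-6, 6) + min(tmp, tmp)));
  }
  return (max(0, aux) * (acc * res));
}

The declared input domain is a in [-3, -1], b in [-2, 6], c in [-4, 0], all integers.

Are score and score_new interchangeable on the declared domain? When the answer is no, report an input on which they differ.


Run the pair on a=-3, b=-2, c=-2.
score: tmp := -9 | res := 1 | acc := -27 | iter k=3: | res := 4 | iter k=4: | res := 7 | iter k=5: | res := 10 | iter k=6: | res := 13 | iter k=7: | res := 16 | cur := 1 | iter k=1: | cur := -2 | iter k=2: | cur := -5 | result 432
score_new: tmp := -9 | res := 1 | acc := -27 | iter k=3: | res := 4 | iter k=4: | res := 7 | iter k=5: | res := 10 | iter k=6: | res := 13 | iter k=7: | res := 16 | aux := 1 | iter k=1: | aux := -2 | iter k=2: | aux := -5 | result 0
432 and 0 differ, so these are not the same function on this domain.
verdict: not equivalent; witness: a=-3, b=-2, c=-2


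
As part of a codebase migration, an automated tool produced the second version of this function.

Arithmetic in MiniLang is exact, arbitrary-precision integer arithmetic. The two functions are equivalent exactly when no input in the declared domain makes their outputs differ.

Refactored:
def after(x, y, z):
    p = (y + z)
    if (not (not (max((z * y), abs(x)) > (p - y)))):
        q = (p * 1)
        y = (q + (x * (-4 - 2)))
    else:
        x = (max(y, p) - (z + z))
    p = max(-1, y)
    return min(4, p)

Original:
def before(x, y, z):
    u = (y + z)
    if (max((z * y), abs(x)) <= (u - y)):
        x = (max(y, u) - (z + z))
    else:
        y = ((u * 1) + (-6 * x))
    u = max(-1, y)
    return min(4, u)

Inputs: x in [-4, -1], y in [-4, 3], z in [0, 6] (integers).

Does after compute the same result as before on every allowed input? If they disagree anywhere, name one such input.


Equivalent — the differences include constant usage differs; also local variable names differ; also arithmetic usage differs; also comparison usage differs; also boolean connective usage differs; also statement counts differ, yet no declared input distinguishes the two.
Tracing x=-2, y=2, z=3: before: u := 5 | (max((z * y), abs(x)) <= (u - y)): false | y := 17 | u := 17 | result 4 | after: p := 5 | (not (not (max((z * y), abs(x)) > (p - y)))): true | q := 5 | y := 17 | p := 17 | result 4 — matching result 4.
Across all 224 domain points the two functions coincide.
verdict: equivalent


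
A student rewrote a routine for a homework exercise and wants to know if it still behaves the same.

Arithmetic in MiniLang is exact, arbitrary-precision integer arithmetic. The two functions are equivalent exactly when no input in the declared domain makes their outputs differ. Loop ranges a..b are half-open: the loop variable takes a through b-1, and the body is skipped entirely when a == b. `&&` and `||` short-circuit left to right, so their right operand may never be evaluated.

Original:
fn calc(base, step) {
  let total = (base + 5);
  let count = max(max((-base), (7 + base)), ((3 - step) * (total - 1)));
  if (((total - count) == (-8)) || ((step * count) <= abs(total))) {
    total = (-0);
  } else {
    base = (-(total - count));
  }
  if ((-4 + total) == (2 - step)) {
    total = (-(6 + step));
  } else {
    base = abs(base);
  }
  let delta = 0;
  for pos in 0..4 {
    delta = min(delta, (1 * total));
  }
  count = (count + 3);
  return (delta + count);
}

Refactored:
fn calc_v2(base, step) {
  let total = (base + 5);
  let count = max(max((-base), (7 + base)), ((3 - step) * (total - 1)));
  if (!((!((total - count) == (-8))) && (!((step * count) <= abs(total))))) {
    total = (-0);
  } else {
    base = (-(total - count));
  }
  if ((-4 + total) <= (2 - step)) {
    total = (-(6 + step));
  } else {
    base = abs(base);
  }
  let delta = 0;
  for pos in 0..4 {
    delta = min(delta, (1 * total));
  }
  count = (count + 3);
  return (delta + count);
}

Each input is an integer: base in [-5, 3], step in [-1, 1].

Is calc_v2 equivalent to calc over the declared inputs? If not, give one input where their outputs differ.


Take base=-5, step=-1.
calc: total becomes 0; next count becomes 5; next (((total - count) == (-8)) || ((step * count) <= abs(total))) evaluates to true; next total becomes 0; next ((-4 + total) == (2 - step)) evaluates to false; next base becomes 5; next delta becomes 0; next at pos=0:; next delta becomes 0; next at pos=1:; next delta becomes 0; next at pos=2:; next delta becomes 0; next at pos=3:; next delta becomes 0; next count becomes 8; next final value 8
calc_v2: total becomes 0; next count becomes 5; next (!((!((total - count) == (-8))) && (!((step * count) <= abs(total))))) evaluates to true; next total becomes 0; next ((-4 + total) <= (2 - step)) evaluates to true; next total becomes -5; next delta becomes 0; next at pos=0:; next delta becomes -5; next at pos=1:; next delta becomes -5; next at pos=2:; next delta becomes -5; next at pos=3:; next delta becomes -5; next count becomes 8; next final value 3
8 and 3 differ, so these are not the same function on this domain.
verdict: not equivalent; witness: base=-5, step=-1


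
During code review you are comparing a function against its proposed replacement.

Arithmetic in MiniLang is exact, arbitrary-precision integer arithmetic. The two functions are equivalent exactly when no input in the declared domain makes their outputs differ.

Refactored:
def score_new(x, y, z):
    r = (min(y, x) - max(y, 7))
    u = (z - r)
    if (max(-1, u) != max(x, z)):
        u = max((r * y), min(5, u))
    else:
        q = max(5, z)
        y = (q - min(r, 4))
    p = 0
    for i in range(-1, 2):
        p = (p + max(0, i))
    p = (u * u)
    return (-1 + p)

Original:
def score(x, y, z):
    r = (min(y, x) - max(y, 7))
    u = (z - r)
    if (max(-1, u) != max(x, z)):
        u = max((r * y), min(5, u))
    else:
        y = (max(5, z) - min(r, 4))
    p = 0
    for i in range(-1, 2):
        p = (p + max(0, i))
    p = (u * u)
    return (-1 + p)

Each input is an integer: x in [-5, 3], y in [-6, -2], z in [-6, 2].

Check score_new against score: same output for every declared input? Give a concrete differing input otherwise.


Comparing the listings, the differences include: local variable names differ; and statement counts differ.
One worked example (x=-2, y=-6, z=-2) — score: r = -13; u = 11; (max(-1, u) != max(x, z)) -> true; u = 78; p = 0; [i=-1]; p = 0; [i=0]; p = 0; [i=1]; p = 1; p = 6084; return 6083; score_new: r = -13; u = 11; (max(-1, u) != max(x, z)) -> true; u = 78; p = 0; [i=-1]; p = 0; [i=0]; p = 0; [i=1]; p = 1; p = 6084; return 6083; agreement on 6083.
Checked all 405 inputs in the declared domain: the outputs agree on every one.
verdict: equivalent


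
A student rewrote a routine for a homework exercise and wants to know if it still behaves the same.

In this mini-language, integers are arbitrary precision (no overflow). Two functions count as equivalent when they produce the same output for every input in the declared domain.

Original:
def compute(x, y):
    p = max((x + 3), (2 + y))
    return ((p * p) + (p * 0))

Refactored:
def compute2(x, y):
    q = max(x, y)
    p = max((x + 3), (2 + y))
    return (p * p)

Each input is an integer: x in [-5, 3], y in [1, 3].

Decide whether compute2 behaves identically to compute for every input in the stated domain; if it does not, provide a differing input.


Behavior is preserved: although constant usage differs; and min/max/abs usage differs; and local variable names differ; and arithmetic usage differs; and statement counts differ, the outputs never diverge.
Tracing x=0, y=3: compute: p := 5 | result 25 | compute2: q := 3 | p := 5 | result 25 — matching result 25.
Every one of the 27 inputs gives matching results.
verdict: equivalent


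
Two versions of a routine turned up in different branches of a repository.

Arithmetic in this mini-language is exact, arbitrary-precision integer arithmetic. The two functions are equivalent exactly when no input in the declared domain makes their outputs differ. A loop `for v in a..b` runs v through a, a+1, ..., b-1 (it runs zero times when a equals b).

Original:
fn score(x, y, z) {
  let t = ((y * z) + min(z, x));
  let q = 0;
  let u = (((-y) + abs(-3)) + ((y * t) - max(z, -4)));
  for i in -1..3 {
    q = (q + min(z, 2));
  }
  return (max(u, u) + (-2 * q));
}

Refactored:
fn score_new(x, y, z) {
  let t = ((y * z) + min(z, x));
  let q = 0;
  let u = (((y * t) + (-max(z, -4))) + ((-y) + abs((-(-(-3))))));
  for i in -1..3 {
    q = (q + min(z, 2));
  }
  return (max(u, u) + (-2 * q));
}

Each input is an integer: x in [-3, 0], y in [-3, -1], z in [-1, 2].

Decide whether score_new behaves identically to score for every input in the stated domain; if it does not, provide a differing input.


Reading the diff, among the changes: arithmetic usage differs.
Spot check at x=0, y=-3, z=-1 — score: t becomes 2; next q becomes 0; next u becomes 1; next at i=-1:; next q becomes -1; next at i=0:; next q becomes -2; next at i=1:; next q becomes -3; next at i=2:; next q becomes -4; next final value 9. score_new: t becomes 2; next q becomes 0; next u becomes 1; next at i=-1:; next q becomes -1; next at i=0:; next q becomes -2; next at i=1:; next q becomes -3; next at i=2:; next q becomes -4; next final value 9. Both give 9.
Across all 48 domain points the two functions coincide.
verdict: equivalent


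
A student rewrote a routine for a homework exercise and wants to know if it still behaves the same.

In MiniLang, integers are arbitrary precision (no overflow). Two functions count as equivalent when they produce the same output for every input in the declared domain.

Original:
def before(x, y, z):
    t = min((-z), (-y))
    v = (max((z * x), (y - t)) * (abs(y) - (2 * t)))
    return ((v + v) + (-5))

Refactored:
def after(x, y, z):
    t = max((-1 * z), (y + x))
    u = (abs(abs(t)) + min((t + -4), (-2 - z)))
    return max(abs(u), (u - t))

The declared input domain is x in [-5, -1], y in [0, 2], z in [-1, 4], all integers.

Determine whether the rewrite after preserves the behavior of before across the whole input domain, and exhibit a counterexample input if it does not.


Evaluate both at x=-5, y=0, z=-1.
before: t := 0 | v := 0 | result -5
after: t := 1 | u := -2 | result 2
-5 vs 2 — the two versions disagree here.
verdict: not equivalent; witness: x=-5, y=0, z=-1


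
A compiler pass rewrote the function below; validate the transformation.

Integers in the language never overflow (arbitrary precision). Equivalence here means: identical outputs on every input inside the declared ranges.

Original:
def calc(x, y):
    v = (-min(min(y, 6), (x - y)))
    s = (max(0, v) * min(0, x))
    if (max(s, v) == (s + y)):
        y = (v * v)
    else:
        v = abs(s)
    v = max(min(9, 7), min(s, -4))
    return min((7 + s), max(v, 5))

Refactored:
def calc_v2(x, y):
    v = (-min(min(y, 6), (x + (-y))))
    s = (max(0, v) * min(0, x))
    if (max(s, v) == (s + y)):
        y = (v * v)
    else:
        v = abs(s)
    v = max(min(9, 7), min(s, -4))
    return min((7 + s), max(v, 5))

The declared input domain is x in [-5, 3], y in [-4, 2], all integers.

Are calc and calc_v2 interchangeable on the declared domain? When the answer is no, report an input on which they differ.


Side by side, the visible changes include: arithmetic usage differs.
One worked example (x=-1, y=1) — calc: v=2, then s=-2, then (max(s, v) == (s + y)) is false, then v=2, then v=7, then returns 5; calc_v2: v=2, then s=-2, then (max(s, v) == (s + y)) is false, then v=2, then v=7, then returns 5; agreement on 5.
Every one of the 63 inputs gives matching results.
verdict: equivalent


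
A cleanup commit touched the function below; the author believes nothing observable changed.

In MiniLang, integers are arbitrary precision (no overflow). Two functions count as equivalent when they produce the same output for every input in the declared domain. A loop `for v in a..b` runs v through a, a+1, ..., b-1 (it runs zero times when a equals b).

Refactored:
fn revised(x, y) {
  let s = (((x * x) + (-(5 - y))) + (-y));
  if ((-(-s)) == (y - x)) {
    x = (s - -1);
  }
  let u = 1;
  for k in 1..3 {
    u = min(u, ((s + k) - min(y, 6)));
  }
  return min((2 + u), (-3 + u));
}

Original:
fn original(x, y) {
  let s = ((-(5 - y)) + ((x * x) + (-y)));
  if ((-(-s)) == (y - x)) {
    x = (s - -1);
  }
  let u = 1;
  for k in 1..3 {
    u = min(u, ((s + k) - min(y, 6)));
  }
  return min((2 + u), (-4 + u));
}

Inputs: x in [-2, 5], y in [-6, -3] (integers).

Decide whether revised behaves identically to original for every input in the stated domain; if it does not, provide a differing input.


These are not equivalent — on x=-2, y=-6 the outputs split (-3 vs -2).
original: s := -1 | ((-(-s)) == (y - x)): false | u := 1 | iter k=1: | u := 1 | iter k=2: | u := 1 | result -3
revised: s := -1 | ((-(-s)) == (y - x)): false | u := 1 | iter k=1: | u := 1 | iter k=2: | u := 1 | result -2
verdict: not equivalent; witness: x=-2, y=-6
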